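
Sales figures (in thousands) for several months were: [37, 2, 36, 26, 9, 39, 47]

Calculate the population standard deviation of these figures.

15.4365

Step 1: Compute the mean: 28
Step 2: Sum of squared deviations from the mean: 1668
Step 3: Population variance = 1668 / 7 = 238.2857
Step 4: Standard deviation = sqrt(238.2857) = 15.4365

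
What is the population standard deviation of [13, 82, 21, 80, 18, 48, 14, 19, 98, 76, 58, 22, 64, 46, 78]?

28.5561

Step 1: Compute the mean: 49.1333
Step 2: Sum of squared deviations from the mean: 12231.7333
Step 3: Population variance = 12231.7333 / 15 = 815.4489
Step 4: Standard deviation = sqrt(815.4489) = 28.5561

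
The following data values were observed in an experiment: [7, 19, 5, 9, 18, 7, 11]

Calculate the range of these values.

14

Step 1: Identify the maximum value: max = 19
Step 2: Identify the minimum value: min = 5
Step 3: Range = max - min = 19 - 5 = 14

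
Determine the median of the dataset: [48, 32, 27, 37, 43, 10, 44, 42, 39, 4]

38

Step 1: Sort the data in ascending order: [4, 10, 27, 32, 37, 39, 42, 43, 44, 48]
Step 2: The number of values is n = 10.
Step 3: Since n is even, the median is the average of positions 5 and 6:
  Median = (37 + 39) / 2 = 38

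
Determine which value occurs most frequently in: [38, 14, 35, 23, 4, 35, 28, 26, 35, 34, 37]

35

Step 1: Count the frequency of each value:
  4: appears 1 time(s)
  14: appears 1 time(s)
  23: appears 1 time(s)
  26: appears 1 time(s)
  28: appears 1 time(s)
  34: appears 1 time(s)
  35: appears 3 time(s)
  37: appears 1 time(s)
  38: appears 1 time(s)
Step 2: The value 35 appears most frequently (3 times).
Step 3: Mode = 35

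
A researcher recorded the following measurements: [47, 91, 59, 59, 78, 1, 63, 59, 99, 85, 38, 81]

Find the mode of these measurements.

59

Step 1: Count the frequency of each value:
  1: appears 1 time(s)
  38: appears 1 time(s)
  47: appears 1 time(s)
  59: appears 3 time(s)
  63: appears 1 time(s)
  78: appears 1 time(s)
  81: appears 1 time(s)
  85: appears 1 time(s)
  91: appears 1 time(s)
  99: appears 1 time(s)
Step 2: The value 59 appears most frequently (3 times).
Step 3: Mode = 59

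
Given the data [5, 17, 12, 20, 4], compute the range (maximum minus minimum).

16

Step 1: Identify the maximum value: max = 20
Step 2: Identify the minimum value: min = 4
Step 3: Range = max - min = 20 - 4 = 16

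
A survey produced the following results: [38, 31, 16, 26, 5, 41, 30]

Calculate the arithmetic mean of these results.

26.7143

Step 1: Sum all values: 38 + 31 + 16 + 26 + 5 + 41 + 30 = 187
Step 2: Count the number of values: n = 7
Step 3: Mean = sum / n = 187 / 7 = 26.7143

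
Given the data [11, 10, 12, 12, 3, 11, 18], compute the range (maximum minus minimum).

15

Step 1: Identify the maximum value: max = 18
Step 2: Identify the minimum value: min = 3
Step 3: Range = max - min = 18 - 3 = 15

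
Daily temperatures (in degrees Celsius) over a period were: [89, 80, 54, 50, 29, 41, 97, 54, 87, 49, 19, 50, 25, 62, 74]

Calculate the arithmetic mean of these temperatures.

57.3333

Step 1: Sum all values: 89 + 80 + 54 + 50 + 29 + 41 + 97 + 54 + 87 + 49 + 19 + 50 + 25 + 62 + 74 = 860
Step 2: Count the number of values: n = 15
Step 3: Mean = sum / n = 860 / 15 = 57.3333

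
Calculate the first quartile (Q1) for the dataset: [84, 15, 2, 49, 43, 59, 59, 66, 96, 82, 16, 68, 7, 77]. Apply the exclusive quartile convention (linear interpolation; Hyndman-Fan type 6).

15.75

Step 1: Sort the data: [2, 7, 15, 16, 43, 49, 59, 59, 66, 68, 77, 82, 84, 96]
Step 2: n = 14
Step 3: Using the exclusive quartile method:
  Q1 = 15.75
  Q2 (median) = 59
  Q3 = 78.25
  IQR = Q3 - Q1 = 78.25 - 15.75 = 62.5
Step 4: Q1 = 15.75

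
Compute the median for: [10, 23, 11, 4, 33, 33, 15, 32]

19

Step 1: Sort the data in ascending order: [4, 10, 11, 15, 23, 32, 33, 33]
Step 2: The number of values is n = 8.
Step 3: Since n is even, the median is the average of positions 4 and 5:
  Median = (15 + 23) / 2 = 19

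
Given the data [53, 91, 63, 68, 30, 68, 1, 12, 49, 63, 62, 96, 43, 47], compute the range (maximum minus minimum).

95

Step 1: Identify the maximum value: max = 96
Step 2: Identify the minimum value: min = 1
Step 3: Range = max - min = 96 - 1 = 95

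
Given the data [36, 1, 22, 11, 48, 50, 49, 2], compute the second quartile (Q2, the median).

29

Step 1: Sort the data: [1, 2, 11, 22, 36, 48, 49, 50]
Step 2: n = 8
Step 3: Q2 is the median. Since n is even, it is the average of the values at positions 4 and 5:
  Q2 = (22 + 36) / 2 = 29
Step 4: Q2 = 29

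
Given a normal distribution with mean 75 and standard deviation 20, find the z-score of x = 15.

-3

Step 1: Recall the z-score formula: z = (x - mu) / sigma
Step 2: Substitute values: z = (15 - 75) / 20
Step 3: z = -60 / 20 = -3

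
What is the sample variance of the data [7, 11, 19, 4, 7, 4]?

32.2667

Step 1: Compute the mean: (7 + 11 + 19 + 4 + 7 + 4) / 6 = 8.6667
Step 2: Compute squared deviations from the mean:
  (7 - 8.6667)^2 = 2.7778
  (11 - 8.6667)^2 = 5.4444
  (19 - 8.6667)^2 = 106.7778
  (4 - 8.6667)^2 = 21.7778
  (7 - 8.6667)^2 = 2.7778
  (4 - 8.6667)^2 = 21.7778
Step 3: Sum of squared deviations = 161.3333
Step 4: Sample variance = 161.3333 / 5 = 32.2667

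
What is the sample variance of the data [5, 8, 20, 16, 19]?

45.3

Step 1: Compute the mean: (5 + 8 + 20 + 16 + 19) / 5 = 13.6
Step 2: Compute squared deviations from the mean:
  (5 - 13.6)^2 = 73.96
  (8 - 13.6)^2 = 31.36
  (20 - 13.6)^2 = 40.96
  (16 - 13.6)^2 = 5.76
  (19 - 13.6)^2 = 29.16
Step 3: Sum of squared deviations = 181.2
Step 4: Sample variance = 181.2 / 4 = 45.3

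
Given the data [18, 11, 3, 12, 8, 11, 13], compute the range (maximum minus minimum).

15

Step 1: Identify the maximum value: max = 18
Step 2: Identify the minimum value: min = 3
Step 3: Range = max - min = 18 - 3 = 15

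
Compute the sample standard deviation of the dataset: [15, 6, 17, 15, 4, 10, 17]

5.3541

Step 1: Compute the mean: 12
Step 2: Sum of squared deviations from the mean: 172
Step 3: Sample variance = 172 / 6 = 28.6667
Step 4: Standard deviation = sqrt(28.6667) = 5.3541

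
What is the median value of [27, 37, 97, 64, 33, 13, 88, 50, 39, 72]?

44.5

Step 1: Sort the data in ascending order: [13, 27, 33, 37, 39, 50, 64, 72, 88, 97]
Step 2: The number of values is n = 10.
Step 3: Since n is even, the median is the average of positions 5 and 6:
  Median = (39 + 50) / 2 = 44.5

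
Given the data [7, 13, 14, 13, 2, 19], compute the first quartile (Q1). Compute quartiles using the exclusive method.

5.75

Step 1: Sort the data: [2, 7, 13, 13, 14, 19]
Step 2: n = 6
Step 3: Using the exclusive quartile method:
  Q1 = 5.75
  Q2 (median) = 13
  Q3 = 15.25
  IQR = Q3 - Q1 = 15.25 - 5.75 = 9.5
Step 4: Q1 = 5.75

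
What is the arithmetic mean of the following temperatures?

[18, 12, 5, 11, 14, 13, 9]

11.7143

Step 1: Sum all values: 18 + 12 + 5 + 11 + 14 + 13 + 9 = 82
Step 2: Count the number of values: n = 7
Step 3: Mean = sum / n = 82 / 7 = 11.7143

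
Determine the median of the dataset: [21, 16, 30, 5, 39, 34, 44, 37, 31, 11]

30.5

Step 1: Sort the data in ascending order: [5, 11, 16, 21, 30, 31, 34, 37, 39, 44]
Step 2: The number of values is n = 10.
Step 3: Since n is even, the median is the average of positions 5 and 6:
  Median = (30 + 31) / 2 = 30.5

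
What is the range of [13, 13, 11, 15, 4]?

11

Step 1: Identify the maximum value: max = 15
Step 2: Identify the minimum value: min = 4
Step 3: Range = max - min = 15 - 4 = 11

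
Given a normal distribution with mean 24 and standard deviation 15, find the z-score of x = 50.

1.7333

Step 1: Recall the z-score formula: z = (x - mu) / sigma
Step 2: Substitute values: z = (50 - 24) / 15
Step 3: z = 26 / 15 = 1.7333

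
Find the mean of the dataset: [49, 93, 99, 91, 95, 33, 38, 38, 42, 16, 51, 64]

59.0833

Step 1: Sum all values: 49 + 93 + 99 + 91 + 95 + 33 + 38 + 38 + 42 + 16 + 51 + 64 = 709
Step 2: Count the number of values: n = 12
Step 3: Mean = sum / n = 709 / 12 = 59.0833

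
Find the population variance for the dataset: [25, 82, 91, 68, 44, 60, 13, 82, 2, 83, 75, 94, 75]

858.9941

Step 1: Compute the mean: (25 + 82 + 91 + 68 + 44 + 60 + 13 + 82 + 2 + 83 + 75 + 94 + 75) / 13 = 61.0769
Step 2: Compute squared deviations from the mean:
  (25 - 61.0769)^2 = 1301.5444
  (82 - 61.0769)^2 = 437.7751
  (91 - 61.0769)^2 = 895.3905
  (68 - 61.0769)^2 = 47.929
  (44 - 61.0769)^2 = 291.6213
  (60 - 61.0769)^2 = 1.1598
  (13 - 61.0769)^2 = 2311.3905
  (82 - 61.0769)^2 = 437.7751
  (2 - 61.0769)^2 = 3490.0828
  (83 - 61.0769)^2 = 480.6213
  (75 - 61.0769)^2 = 193.8521
  (94 - 61.0769)^2 = 1083.929
  (75 - 61.0769)^2 = 193.8521
Step 3: Sum of squared deviations = 11166.9231
Step 4: Population variance = 11166.9231 / 13 = 858.9941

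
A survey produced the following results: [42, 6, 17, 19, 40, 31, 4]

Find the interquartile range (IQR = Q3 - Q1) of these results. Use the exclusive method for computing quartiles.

34

Step 1: Sort the data: [4, 6, 17, 19, 31, 40, 42]
Step 2: n = 7
Step 3: Using the exclusive quartile method:
  Q1 = 6
  Q2 (median) = 19
  Q3 = 40
  IQR = Q3 - Q1 = 40 - 6 = 34
Step 4: IQR = 34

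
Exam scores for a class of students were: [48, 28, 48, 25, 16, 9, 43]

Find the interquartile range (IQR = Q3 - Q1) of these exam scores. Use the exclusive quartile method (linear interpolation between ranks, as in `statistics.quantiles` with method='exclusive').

32

Step 1: Sort the data: [9, 16, 25, 28, 43, 48, 48]
Step 2: n = 7
Step 3: Using the exclusive quartile method:
  Q1 = 16
  Q2 (median) = 28
  Q3 = 48
  IQR = Q3 - Q1 = 48 - 16 = 32
Step 4: IQR = 32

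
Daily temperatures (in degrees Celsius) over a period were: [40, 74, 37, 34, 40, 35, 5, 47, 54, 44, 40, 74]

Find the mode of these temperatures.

40

Step 1: Count the frequency of each value:
  5: appears 1 time(s)
  34: appears 1 time(s)
  35: appears 1 time(s)
  37: appears 1 time(s)
  40: appears 3 time(s)
  44: appears 1 time(s)
  47: appears 1 time(s)
  54: appears 1 time(s)
  74: appears 2 time(s)
Step 2: The value 40 appears most frequently (3 times).
Step 3: Mode = 40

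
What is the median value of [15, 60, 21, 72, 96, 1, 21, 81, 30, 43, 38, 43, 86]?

43

Step 1: Sort the data in ascending order: [1, 15, 21, 21, 30, 38, 43, 43, 60, 72, 81, 86, 96]
Step 2: The number of values is n = 13.
Step 3: Since n is odd, the median is the middle value at position 7: 43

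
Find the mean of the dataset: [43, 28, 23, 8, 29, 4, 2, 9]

18.25

Step 1: Sum all values: 43 + 28 + 23 + 8 + 29 + 4 + 2 + 9 = 146
Step 2: Count the number of values: n = 8
Step 3: Mean = sum / n = 146 / 8 = 18.25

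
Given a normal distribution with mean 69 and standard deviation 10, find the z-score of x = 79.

1

Step 1: Recall the z-score formula: z = (x - mu) / sigma
Step 2: Substitute values: z = (79 - 69) / 10
Step 3: z = 10 / 10 = 1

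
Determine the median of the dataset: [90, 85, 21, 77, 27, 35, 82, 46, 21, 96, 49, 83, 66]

66

Step 1: Sort the data in ascending order: [21, 21, 27, 35, 46, 49, 66, 77, 82, 83, 85, 90, 96]
Step 2: The number of values is n = 13.
Step 3: Since n is odd, the median is the middle value at position 7: 66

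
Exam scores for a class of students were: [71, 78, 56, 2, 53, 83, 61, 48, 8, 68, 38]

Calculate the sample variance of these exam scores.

699.6727

Step 1: Compute the mean: (71 + 78 + 56 + 2 + 53 + 83 + 61 + 48 + 8 + 68 + 38) / 11 = 51.4545
Step 2: Compute squared deviations from the mean:
  (71 - 51.4545)^2 = 382.0248
  (78 - 51.4545)^2 = 704.6612
  (56 - 51.4545)^2 = 20.6612
  (2 - 51.4545)^2 = 2445.7521
  (53 - 51.4545)^2 = 2.3884
  (83 - 51.4545)^2 = 995.1157
  (61 - 51.4545)^2 = 91.1157
  (48 - 51.4545)^2 = 11.9339
  (8 - 51.4545)^2 = 1888.2975
  (68 - 51.4545)^2 = 273.7521
  (38 - 51.4545)^2 = 181.0248
Step 3: Sum of squared deviations = 6996.7273
Step 4: Sample variance = 6996.7273 / 10 = 699.6727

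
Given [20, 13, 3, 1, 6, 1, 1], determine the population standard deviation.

6.8422

Step 1: Compute the mean: 6.4286
Step 2: Sum of squared deviations from the mean: 327.7143
Step 3: Population variance = 327.7143 / 7 = 46.8163
Step 4: Standard deviation = sqrt(46.8163) = 6.8422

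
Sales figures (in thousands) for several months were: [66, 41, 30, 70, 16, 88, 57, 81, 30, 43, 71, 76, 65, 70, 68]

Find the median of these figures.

66

Step 1: Sort the data in ascending order: [16, 30, 30, 41, 43, 57, 65, 66, 68, 70, 70, 71, 76, 81, 88]
Step 2: The number of values is n = 15.
Step 3: Since n is odd, the median is the middle value at position 8: 66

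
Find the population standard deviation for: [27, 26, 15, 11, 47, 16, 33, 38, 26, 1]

12.9074

Step 1: Compute the mean: 24
Step 2: Sum of squared deviations from the mean: 1666
Step 3: Population variance = 1666 / 10 = 166.6
Step 4: Standard deviation = sqrt(166.6) = 12.9074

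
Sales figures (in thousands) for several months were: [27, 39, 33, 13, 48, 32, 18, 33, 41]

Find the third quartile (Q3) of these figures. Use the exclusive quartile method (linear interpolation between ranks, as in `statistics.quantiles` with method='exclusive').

40

Step 1: Sort the data: [13, 18, 27, 32, 33, 33, 39, 41, 48]
Step 2: n = 9
Step 3: Using the exclusive quartile method:
  Q1 = 22.5
  Q2 (median) = 33
  Q3 = 40
  IQR = Q3 - Q1 = 40 - 22.5 = 17.5
Step 4: Q3 = 40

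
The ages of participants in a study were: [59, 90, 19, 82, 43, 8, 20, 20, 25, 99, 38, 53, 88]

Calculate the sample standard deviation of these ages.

31.4897

Step 1: Compute the mean: 49.5385
Step 2: Sum of squared deviations from the mean: 11899.2308
Step 3: Sample variance = 11899.2308 / 12 = 991.6026
Step 4: Standard deviation = sqrt(991.6026) = 31.4897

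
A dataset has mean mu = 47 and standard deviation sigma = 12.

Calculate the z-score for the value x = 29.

-1.5

Step 1: Recall the z-score formula: z = (x - mu) / sigma
Step 2: Substitute values: z = (29 - 47) / 12
Step 3: z = -18 / 12 = -1.5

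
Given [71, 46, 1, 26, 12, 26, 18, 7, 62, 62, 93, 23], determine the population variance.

770.1875

Step 1: Compute the mean: (71 + 46 + 1 + 26 + 12 + 26 + 18 + 7 + 62 + 62 + 93 + 23) / 12 = 37.25
Step 2: Compute squared deviations from the mean:
  (71 - 37.25)^2 = 1139.0625
  (46 - 37.25)^2 = 76.5625
  (1 - 37.25)^2 = 1314.0625
  (26 - 37.25)^2 = 126.5625
  (12 - 37.25)^2 = 637.5625
  (26 - 37.25)^2 = 126.5625
  (18 - 37.25)^2 = 370.5625
  (7 - 37.25)^2 = 915.0625
  (62 - 37.25)^2 = 612.5625
  (62 - 37.25)^2 = 612.5625
  (93 - 37.25)^2 = 3108.0625
  (23 - 37.25)^2 = 203.0625
Step 3: Sum of squared deviations = 9242.25
Step 4: Population variance = 9242.25 / 12 = 770.1875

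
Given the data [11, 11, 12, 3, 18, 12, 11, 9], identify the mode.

11

Step 1: Count the frequency of each value:
  3: appears 1 time(s)
  9: appears 1 time(s)
  11: appears 3 time(s)
  12: appears 2 time(s)
  18: appears 1 time(s)
Step 2: The value 11 appears most frequently (3 times).
Step 3: Mode = 11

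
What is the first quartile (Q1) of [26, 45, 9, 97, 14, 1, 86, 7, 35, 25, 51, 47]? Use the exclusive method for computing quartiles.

10.25

Step 1: Sort the data: [1, 7, 9, 14, 25, 26, 35, 45, 47, 51, 86, 97]
Step 2: n = 12
Step 3: Using the exclusive quartile method:
  Q1 = 10.25
  Q2 (median) = 30.5
  Q3 = 50
  IQR = Q3 - Q1 = 50 - 10.25 = 39.75
Step 4: Q1 = 10.25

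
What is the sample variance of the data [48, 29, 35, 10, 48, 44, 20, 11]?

246.8393

Step 1: Compute the mean: (48 + 29 + 35 + 10 + 48 + 44 + 20 + 11) / 8 = 30.625
Step 2: Compute squared deviations from the mean:
  (48 - 30.625)^2 = 301.8906
  (29 - 30.625)^2 = 2.6406
  (35 - 30.625)^2 = 19.1406
  (10 - 30.625)^2 = 425.3906
  (48 - 30.625)^2 = 301.8906
  (44 - 30.625)^2 = 178.8906
  (20 - 30.625)^2 = 112.8906
  (11 - 30.625)^2 = 385.1406
Step 3: Sum of squared deviations = 1727.875
Step 4: Sample variance = 1727.875 / 7 = 246.8393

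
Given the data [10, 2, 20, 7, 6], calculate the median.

7

Step 1: Sort the data in ascending order: [2, 6, 7, 10, 20]
Step 2: The number of values is n = 5.
Step 3: Since n is odd, the median is the middle value at position 3: 7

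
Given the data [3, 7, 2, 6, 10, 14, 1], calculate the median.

6

Step 1: Sort the data in ascending order: [1, 2, 3, 6, 7, 10, 14]
Step 2: The number of values is n = 7.
Step 3: Since n is odd, the median is the middle value at position 4: 6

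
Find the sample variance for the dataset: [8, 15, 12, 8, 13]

9.7

Step 1: Compute the mean: (8 + 15 + 12 + 8 + 13) / 5 = 11.2
Step 2: Compute squared deviations from the mean:
  (8 - 11.2)^2 = 10.24
  (15 - 11.2)^2 = 14.44
  (12 - 11.2)^2 = 0.64
  (8 - 11.2)^2 = 10.24
  (13 - 11.2)^2 = 3.24
Step 3: Sum of squared deviations = 38.8
Step 4: Sample variance = 38.8 / 4 = 9.7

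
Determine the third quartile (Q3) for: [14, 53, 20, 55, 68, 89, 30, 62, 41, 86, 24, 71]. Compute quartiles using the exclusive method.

70.25

Step 1: Sort the data: [14, 20, 24, 30, 41, 53, 55, 62, 68, 71, 86, 89]
Step 2: n = 12
Step 3: Using the exclusive quartile method:
  Q1 = 25.5
  Q2 (median) = 54
  Q3 = 70.25
  IQR = Q3 - Q1 = 70.25 - 25.5 = 44.75
Step 4: Q3 = 70.25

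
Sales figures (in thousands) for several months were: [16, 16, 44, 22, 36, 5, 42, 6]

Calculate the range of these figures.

39

Step 1: Identify the maximum value: max = 44
Step 2: Identify the minimum value: min = 5
Step 3: Range = max - min = 44 - 5 = 39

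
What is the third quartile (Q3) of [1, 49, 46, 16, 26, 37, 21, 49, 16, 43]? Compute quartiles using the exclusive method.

46.75

Step 1: Sort the data: [1, 16, 16, 21, 26, 37, 43, 46, 49, 49]
Step 2: n = 10
Step 3: Using the exclusive quartile method:
  Q1 = 16
  Q2 (median) = 31.5
  Q3 = 46.75
  IQR = Q3 - Q1 = 46.75 - 16 = 30.75
Step 4: Q3 = 46.75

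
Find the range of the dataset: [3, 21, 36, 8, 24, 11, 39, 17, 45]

42

Step 1: Identify the maximum value: max = 45
Step 2: Identify the minimum value: min = 3
Step 3: Range = max - min = 45 - 3 = 42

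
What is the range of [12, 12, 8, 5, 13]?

8

Step 1: Identify the maximum value: max = 13
Step 2: Identify the minimum value: min = 5
Step 3: Range = max - min = 13 - 5 = 8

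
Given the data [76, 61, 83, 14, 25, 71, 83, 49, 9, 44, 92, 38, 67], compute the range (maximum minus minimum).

83

Step 1: Identify the maximum value: max = 92
Step 2: Identify the minimum value: min = 9
Step 3: Range = max - min = 92 - 9 = 83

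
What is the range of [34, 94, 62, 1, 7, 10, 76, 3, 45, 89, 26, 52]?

93

Step 1: Identify the maximum value: max = 94
Step 2: Identify the minimum value: min = 1
Step 3: Range = max - min = 94 - 1 = 93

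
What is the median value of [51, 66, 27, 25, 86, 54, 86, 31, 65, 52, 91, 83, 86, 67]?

65.5

Step 1: Sort the data in ascending order: [25, 27, 31, 51, 52, 54, 65, 66, 67, 83, 86, 86, 86, 91]
Step 2: The number of values is n = 14.
Step 3: Since n is even, the median is the average of positions 7 and 8:
  Median = (65 + 66) / 2 = 65.5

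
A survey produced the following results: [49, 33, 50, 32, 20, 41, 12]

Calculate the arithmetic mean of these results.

33.8571

Step 1: Sum all values: 49 + 33 + 50 + 32 + 20 + 41 + 12 = 237
Step 2: Count the number of values: n = 7
Step 3: Mean = sum / n = 237 / 7 = 33.8571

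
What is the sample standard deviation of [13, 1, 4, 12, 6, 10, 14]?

4.9618

Step 1: Compute the mean: 8.5714
Step 2: Sum of squared deviations from the mean: 147.7143
Step 3: Sample variance = 147.7143 / 6 = 24.619
Step 4: Standard deviation = sqrt(24.619) = 4.9618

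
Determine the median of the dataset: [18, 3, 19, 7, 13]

13

Step 1: Sort the data in ascending order: [3, 7, 13, 18, 19]
Step 2: The number of values is n = 5.
Step 3: Since n is odd, the median is the middle value at position 3: 13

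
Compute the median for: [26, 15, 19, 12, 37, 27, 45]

26

Step 1: Sort the data in ascending order: [12, 15, 19, 26, 27, 37, 45]
Step 2: The number of values is n = 7.
Step 3: Since n is odd, the median is the middle value at position 4: 26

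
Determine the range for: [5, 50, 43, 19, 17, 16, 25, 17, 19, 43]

45

Step 1: Identify the maximum value: max = 50
Step 2: Identify the minimum value: min = 5
Step 3: Range = max - min = 50 - 5 = 45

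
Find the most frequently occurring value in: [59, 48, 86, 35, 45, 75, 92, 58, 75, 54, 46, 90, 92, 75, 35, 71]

75

Step 1: Count the frequency of each value:
  35: appears 2 time(s)
  45: appears 1 time(s)
  46: appears 1 time(s)
  48: appears 1 time(s)
  54: appears 1 time(s)
  58: appears 1 time(s)
  59: appears 1 time(s)
  71: appears 1 time(s)
  75: appears 3 time(s)
  86: appears 1 time(s)
  90: appears 1 time(s)
  92: appears 2 time(s)
Step 2: The value 75 appears most frequently (3 times).
Step 3: Mode = 75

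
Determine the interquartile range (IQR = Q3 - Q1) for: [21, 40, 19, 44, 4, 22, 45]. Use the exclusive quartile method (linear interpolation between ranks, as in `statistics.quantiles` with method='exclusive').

25

Step 1: Sort the data: [4, 19, 21, 22, 40, 44, 45]
Step 2: n = 7
Step 3: Using the exclusive quartile method:
  Q1 = 19
  Q2 (median) = 22
  Q3 = 44
  IQR = Q3 - Q1 = 44 - 19 = 25
Step 4: IQR = 25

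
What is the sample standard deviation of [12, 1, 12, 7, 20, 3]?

6.969

Step 1: Compute the mean: 9.1667
Step 2: Sum of squared deviations from the mean: 242.8333
Step 3: Sample variance = 242.8333 / 5 = 48.5667
Step 4: Standard deviation = sqrt(48.5667) = 6.969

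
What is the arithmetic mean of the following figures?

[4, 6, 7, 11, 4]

6.4

Step 1: Sum all values: 4 + 6 + 7 + 11 + 4 = 32
Step 2: Count the number of values: n = 5
Step 3: Mean = sum / n = 32 / 5 = 6.4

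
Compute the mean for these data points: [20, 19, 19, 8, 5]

14.2

Step 1: Sum all values: 20 + 19 + 19 + 8 + 5 = 71
Step 2: Count the number of values: n = 5
Step 3: Mean = sum / n = 71 / 5 = 14.2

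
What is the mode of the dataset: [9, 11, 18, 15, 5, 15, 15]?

15

Step 1: Count the frequency of each value:
  5: appears 1 time(s)
  9: appears 1 time(s)
  11: appears 1 time(s)
  15: appears 3 time(s)
  18: appears 1 time(s)
Step 2: The value 15 appears most frequently (3 times).
Step 3: Mode = 15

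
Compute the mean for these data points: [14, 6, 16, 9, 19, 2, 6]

10.2857

Step 1: Sum all values: 14 + 6 + 16 + 9 + 19 + 2 + 6 = 72
Step 2: Count the number of values: n = 7
Step 3: Mean = sum / n = 72 / 7 = 10.2857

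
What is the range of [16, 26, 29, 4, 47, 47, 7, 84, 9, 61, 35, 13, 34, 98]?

94

Step 1: Identify the maximum value: max = 98
Step 2: Identify the minimum value: min = 4
Step 3: Range = max - min = 98 - 4 = 94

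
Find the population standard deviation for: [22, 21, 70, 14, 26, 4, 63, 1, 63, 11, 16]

23.8102

Step 1: Compute the mean: 28.2727
Step 2: Sum of squared deviations from the mean: 6236.1818
Step 3: Population variance = 6236.1818 / 11 = 566.9256
Step 4: Standard deviation = sqrt(566.9256) = 23.8102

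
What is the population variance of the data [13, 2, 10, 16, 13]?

22.96

Step 1: Compute the mean: (13 + 2 + 10 + 16 + 13) / 5 = 10.8
Step 2: Compute squared deviations from the mean:
  (13 - 10.8)^2 = 4.84
  (2 - 10.8)^2 = 77.44
  (10 - 10.8)^2 = 0.64
  (16 - 10.8)^2 = 27.04
  (13 - 10.8)^2 = 4.84
Step 3: Sum of squared deviations = 114.8
Step 4: Population variance = 114.8 / 5 = 22.96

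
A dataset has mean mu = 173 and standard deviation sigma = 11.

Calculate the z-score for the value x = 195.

2

Step 1: Recall the z-score formula: z = (x - mu) / sigma
Step 2: Substitute values: z = (195 - 173) / 11
Step 3: z = 22 / 11 = 2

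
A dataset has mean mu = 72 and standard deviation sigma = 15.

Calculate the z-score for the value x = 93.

1.4

Step 1: Recall the z-score formula: z = (x - mu) / sigma
Step 2: Substitute values: z = (93 - 72) / 15
Step 3: z = 21 / 15 = 1.4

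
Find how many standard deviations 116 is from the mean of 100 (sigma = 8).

2

Step 1: Recall the z-score formula: z = (x - mu) / sigma
Step 2: Substitute values: z = (116 - 100) / 8
Step 3: z = 16 / 8 = 2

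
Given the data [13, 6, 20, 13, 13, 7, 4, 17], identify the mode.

13

Step 1: Count the frequency of each value:
  4: appears 1 time(s)
  6: appears 1 time(s)
  7: appears 1 time(s)
  13: appears 3 time(s)
  17: appears 1 time(s)
  20: appears 1 time(s)
Step 2: The value 13 appears most frequently (3 times).
Step 3: Mode = 13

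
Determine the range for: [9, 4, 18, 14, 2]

16

Step 1: Identify the maximum value: max = 18
Step 2: Identify the minimum value: min = 2
Step 3: Range = max - min = 18 - 2 = 16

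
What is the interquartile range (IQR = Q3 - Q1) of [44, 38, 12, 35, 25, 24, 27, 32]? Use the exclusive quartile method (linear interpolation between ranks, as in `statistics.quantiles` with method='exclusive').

13

Step 1: Sort the data: [12, 24, 25, 27, 32, 35, 38, 44]
Step 2: n = 8
Step 3: Using the exclusive quartile method:
  Q1 = 24.25
  Q2 (median) = 29.5
  Q3 = 37.25
  IQR = Q3 - Q1 = 37.25 - 24.25 = 13
Step 4: IQR = 13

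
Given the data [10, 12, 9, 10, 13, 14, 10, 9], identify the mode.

10

Step 1: Count the frequency of each value:
  9: appears 2 time(s)
  10: appears 3 time(s)
  12: appears 1 time(s)
  13: appears 1 time(s)
  14: appears 1 time(s)
Step 2: The value 10 appears most frequently (3 times).
Step 3: Mode = 10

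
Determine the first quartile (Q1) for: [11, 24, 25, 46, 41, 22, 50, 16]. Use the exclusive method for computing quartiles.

17.5

Step 1: Sort the data: [11, 16, 22, 24, 25, 41, 46, 50]
Step 2: n = 8
Step 3: Using the exclusive quartile method:
  Q1 = 17.5
  Q2 (median) = 24.5
  Q3 = 44.75
  IQR = Q3 - Q1 = 44.75 - 17.5 = 27.25
Step 4: Q1 = 17.5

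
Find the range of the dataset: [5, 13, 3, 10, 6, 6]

10

Step 1: Identify the maximum value: max = 13
Step 2: Identify the minimum value: min = 3
Step 3: Range = max - min = 13 - 3 = 10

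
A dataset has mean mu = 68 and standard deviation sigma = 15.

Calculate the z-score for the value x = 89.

1.4

Step 1: Recall the z-score formula: z = (x - mu) / sigma
Step 2: Substitute values: z = (89 - 68) / 15
Step 3: z = 21 / 15 = 1.4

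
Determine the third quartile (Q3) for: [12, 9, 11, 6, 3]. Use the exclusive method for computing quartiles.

11.5

Step 1: Sort the data: [3, 6, 9, 11, 12]
Step 2: n = 5
Step 3: Using the exclusive quartile method:
  Q1 = 4.5
  Q2 (median) = 9
  Q3 = 11.5
  IQR = Q3 - Q1 = 11.5 - 4.5 = 7
Step 4: Q3 = 11.5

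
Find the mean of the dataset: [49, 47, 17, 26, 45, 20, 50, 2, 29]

31.6667

Step 1: Sum all values: 49 + 47 + 17 + 26 + 45 + 20 + 50 + 2 + 29 = 285
Step 2: Count the number of values: n = 9
Step 3: Mean = sum / n = 285 / 9 = 31.6667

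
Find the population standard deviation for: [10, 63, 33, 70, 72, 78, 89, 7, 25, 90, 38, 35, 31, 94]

29.1541

Step 1: Compute the mean: 52.5
Step 2: Sum of squared deviations from the mean: 11899.5
Step 3: Population variance = 11899.5 / 14 = 849.9643
Step 4: Standard deviation = sqrt(849.9643) = 29.1541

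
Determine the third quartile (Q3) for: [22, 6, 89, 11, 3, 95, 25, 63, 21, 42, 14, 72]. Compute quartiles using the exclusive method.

69.75

Step 1: Sort the data: [3, 6, 11, 14, 21, 22, 25, 42, 63, 72, 89, 95]
Step 2: n = 12
Step 3: Using the exclusive quartile method:
  Q1 = 11.75
  Q2 (median) = 23.5
  Q3 = 69.75
  IQR = Q3 - Q1 = 69.75 - 11.75 = 58
Step 4: Q3 = 69.75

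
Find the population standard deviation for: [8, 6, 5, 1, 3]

2.4166

Step 1: Compute the mean: 4.6
Step 2: Sum of squared deviations from the mean: 29.2
Step 3: Population variance = 29.2 / 5 = 5.84
Step 4: Standard deviation = sqrt(5.84) = 2.4166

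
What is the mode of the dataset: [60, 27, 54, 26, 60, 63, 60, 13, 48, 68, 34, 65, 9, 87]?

60

Step 1: Count the frequency of each value:
  9: appears 1 time(s)
  13: appears 1 time(s)
  26: appears 1 time(s)
  27: appears 1 time(s)
  34: appears 1 time(s)
  48: appears 1 time(s)
  54: appears 1 time(s)
  60: appears 3 time(s)
  63: appears 1 time(s)
  65: appears 1 time(s)
  68: appears 1 time(s)
  87: appears 1 time(s)
Step 2: The value 60 appears most frequently (3 times).
Step 3: Mode = 60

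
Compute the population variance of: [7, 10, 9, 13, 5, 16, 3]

17.4286

Step 1: Compute the mean: (7 + 10 + 9 + 13 + 5 + 16 + 3) / 7 = 9
Step 2: Compute squared deviations from the mean:
  (7 - 9)^2 = 4
  (10 - 9)^2 = 1
  (9 - 9)^2 = 0
  (13 - 9)^2 = 16
  (5 - 9)^2 = 16
  (16 - 9)^2 = 49
  (3 - 9)^2 = 36
Step 3: Sum of squared deviations = 122
Step 4: Population variance = 122 / 7 = 17.4286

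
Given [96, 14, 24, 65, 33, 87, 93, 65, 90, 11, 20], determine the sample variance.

1185.6545

Step 1: Compute the mean: (96 + 14 + 24 + 65 + 33 + 87 + 93 + 65 + 90 + 11 + 20) / 11 = 54.3636
Step 2: Compute squared deviations from the mean:
  (96 - 54.3636)^2 = 1733.5868
  (14 - 54.3636)^2 = 1629.2231
  (24 - 54.3636)^2 = 921.9504
  (65 - 54.3636)^2 = 113.1322
  (33 - 54.3636)^2 = 456.405
  (87 - 54.3636)^2 = 1065.1322
  (93 - 54.3636)^2 = 1492.7686
  (65 - 54.3636)^2 = 113.1322
  (90 - 54.3636)^2 = 1269.9504
  (11 - 54.3636)^2 = 1880.405
  (20 - 54.3636)^2 = 1180.8595
Step 3: Sum of squared deviations = 11856.5455
Step 4: Sample variance = 11856.5455 / 10 = 1185.6545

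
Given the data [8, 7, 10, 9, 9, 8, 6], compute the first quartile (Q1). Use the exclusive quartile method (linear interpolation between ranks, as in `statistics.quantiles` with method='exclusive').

7

Step 1: Sort the data: [6, 7, 8, 8, 9, 9, 10]
Step 2: n = 7
Step 3: Using the exclusive quartile method:
  Q1 = 7
  Q2 (median) = 8
  Q3 = 9
  IQR = Q3 - Q1 = 9 - 7 = 2
Step 4: Q1 = 7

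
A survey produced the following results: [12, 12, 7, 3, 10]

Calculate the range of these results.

9

Step 1: Identify the maximum value: max = 12
Step 2: Identify the minimum value: min = 3
Step 3: Range = max - min = 12 - 3 = 9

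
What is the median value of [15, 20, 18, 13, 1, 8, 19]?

15

Step 1: Sort the data in ascending order: [1, 8, 13, 15, 18, 19, 20]
Step 2: The number of values is n = 7.
Step 3: Since n is odd, the median is the middle value at position 4: 15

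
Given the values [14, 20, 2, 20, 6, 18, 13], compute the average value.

13.2857

Step 1: Sum all values: 14 + 20 + 2 + 20 + 6 + 18 + 13 = 93
Step 2: Count the number of values: n = 7
Step 3: Mean = sum / n = 93 / 7 = 13.2857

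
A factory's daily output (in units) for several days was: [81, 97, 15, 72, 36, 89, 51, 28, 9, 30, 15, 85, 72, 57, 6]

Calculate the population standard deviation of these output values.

30.6352

Step 1: Compute the mean: 49.5333
Step 2: Sum of squared deviations from the mean: 14077.7333
Step 3: Population variance = 14077.7333 / 15 = 938.5156
Step 4: Standard deviation = sqrt(938.5156) = 30.6352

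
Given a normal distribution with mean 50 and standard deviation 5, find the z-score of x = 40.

-2

Step 1: Recall the z-score formula: z = (x - mu) / sigma
Step 2: Substitute values: z = (40 - 50) / 5
Step 3: z = -10 / 5 = -2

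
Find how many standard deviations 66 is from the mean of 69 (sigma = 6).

-0.5

Step 1: Recall the z-score formula: z = (x - mu) / sigma
Step 2: Substitute values: z = (66 - 69) / 6
Step 3: z = -3 / 6 = -0.5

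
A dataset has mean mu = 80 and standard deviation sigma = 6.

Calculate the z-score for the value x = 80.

0

Step 1: Recall the z-score formula: z = (x - mu) / sigma
Step 2: Substitute values: z = (80 - 80) / 6
Step 3: z = 0 / 6 = 0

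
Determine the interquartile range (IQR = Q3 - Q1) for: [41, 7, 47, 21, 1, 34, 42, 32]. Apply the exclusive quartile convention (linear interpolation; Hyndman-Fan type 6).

31.25

Step 1: Sort the data: [1, 7, 21, 32, 34, 41, 42, 47]
Step 2: n = 8
Step 3: Using the exclusive quartile method:
  Q1 = 10.5
  Q2 (median) = 33
  Q3 = 41.75
  IQR = Q3 - Q1 = 41.75 - 10.5 = 31.25
Step 4: IQR = 31.25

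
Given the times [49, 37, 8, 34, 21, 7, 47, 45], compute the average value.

31

Step 1: Sum all values: 49 + 37 + 8 + 34 + 21 + 7 + 47 + 45 = 248
Step 2: Count the number of values: n = 8
Step 3: Mean = sum / n = 248 / 8 = 31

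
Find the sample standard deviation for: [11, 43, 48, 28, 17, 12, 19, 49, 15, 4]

16.4735

Step 1: Compute the mean: 24.6
Step 2: Sum of squared deviations from the mean: 2442.4
Step 3: Sample variance = 2442.4 / 9 = 271.3778
Step 4: Standard deviation = sqrt(271.3778) = 16.4735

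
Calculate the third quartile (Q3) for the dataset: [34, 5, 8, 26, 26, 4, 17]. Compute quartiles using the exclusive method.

26

Step 1: Sort the data: [4, 5, 8, 17, 26, 26, 34]
Step 2: n = 7
Step 3: Using the exclusive quartile method:
  Q1 = 5
  Q2 (median) = 17
  Q3 = 26
  IQR = Q3 - Q1 = 26 - 5 = 21
Step 4: Q3 = 26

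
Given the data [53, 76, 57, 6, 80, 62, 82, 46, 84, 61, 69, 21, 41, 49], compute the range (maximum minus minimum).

78

Step 1: Identify the maximum value: max = 84
Step 2: Identify the minimum value: min = 6
Step 3: Range = max - min = 84 - 6 = 78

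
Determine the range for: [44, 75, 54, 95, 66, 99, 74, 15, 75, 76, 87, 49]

84

Step 1: Identify the maximum value: max = 99
Step 2: Identify the minimum value: min = 15
Step 3: Range = max - min = 99 - 15 = 84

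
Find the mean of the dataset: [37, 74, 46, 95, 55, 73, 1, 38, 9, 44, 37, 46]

46.25

Step 1: Sum all values: 37 + 74 + 46 + 95 + 55 + 73 + 1 + 38 + 9 + 44 + 37 + 46 = 555
Step 2: Count the number of values: n = 12
Step 3: Mean = sum / n = 555 / 12 = 46.25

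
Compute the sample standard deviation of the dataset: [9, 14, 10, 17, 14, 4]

4.6332

Step 1: Compute the mean: 11.3333
Step 2: Sum of squared deviations from the mean: 107.3333
Step 3: Sample variance = 107.3333 / 5 = 21.4667
Step 4: Standard deviation = sqrt(21.4667) = 4.6332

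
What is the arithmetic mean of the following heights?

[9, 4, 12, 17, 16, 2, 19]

11.2857

Step 1: Sum all values: 9 + 4 + 12 + 17 + 16 + 2 + 19 = 79
Step 2: Count the number of values: n = 7
Step 3: Mean = sum / n = 79 / 7 = 11.2857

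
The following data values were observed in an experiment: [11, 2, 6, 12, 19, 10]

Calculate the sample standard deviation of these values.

5.7619

Step 1: Compute the mean: 10
Step 2: Sum of squared deviations from the mean: 166
Step 3: Sample variance = 166 / 5 = 33.2
Step 4: Standard deviation = sqrt(33.2) = 5.7619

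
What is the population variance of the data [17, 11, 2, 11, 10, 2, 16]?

30.6939

Step 1: Compute the mean: (17 + 11 + 2 + 11 + 10 + 2 + 16) / 7 = 9.8571
Step 2: Compute squared deviations from the mean:
  (17 - 9.8571)^2 = 51.0204
  (11 - 9.8571)^2 = 1.3061
  (2 - 9.8571)^2 = 61.7347
  (11 - 9.8571)^2 = 1.3061
  (10 - 9.8571)^2 = 0.0204
  (2 - 9.8571)^2 = 61.7347
  (16 - 9.8571)^2 = 37.7347
Step 3: Sum of squared deviations = 214.8571
Step 4: Population variance = 214.8571 / 7 = 30.6939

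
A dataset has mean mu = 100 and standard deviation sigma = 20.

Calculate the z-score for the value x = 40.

-3

Step 1: Recall the z-score formula: z = (x - mu) / sigma
Step 2: Substitute values: z = (40 - 100) / 20
Step 3: z = -60 / 20 = -3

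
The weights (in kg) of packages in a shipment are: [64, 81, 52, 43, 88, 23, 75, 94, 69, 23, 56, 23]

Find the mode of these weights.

23

Step 1: Count the frequency of each value:
  23: appears 3 time(s)
  43: appears 1 time(s)
  52: appears 1 time(s)
  56: appears 1 time(s)
  64: appears 1 time(s)
  69: appears 1 time(s)
  75: appears 1 time(s)
  81: appears 1 time(s)
  88: appears 1 time(s)
  94: appears 1 time(s)
Step 2: The value 23 appears most frequently (3 times).
Step 3: Mode = 23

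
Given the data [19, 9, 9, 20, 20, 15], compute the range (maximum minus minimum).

11

Step 1: Identify the maximum value: max = 20
Step 2: Identify the minimum value: min = 9
Step 3: Range = max - min = 20 - 9 = 11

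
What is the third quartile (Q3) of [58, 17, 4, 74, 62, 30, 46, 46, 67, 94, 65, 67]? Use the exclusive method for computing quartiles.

67

Step 1: Sort the data: [4, 17, 30, 46, 46, 58, 62, 65, 67, 67, 74, 94]
Step 2: n = 12
Step 3: Using the exclusive quartile method:
  Q1 = 34
  Q2 (median) = 60
  Q3 = 67
  IQR = Q3 - Q1 = 67 - 34 = 33
Step 4: Q3 = 67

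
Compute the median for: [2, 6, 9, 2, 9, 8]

7

Step 1: Sort the data in ascending order: [2, 2, 6, 8, 9, 9]
Step 2: The number of values is n = 6.
Step 3: Since n is even, the median is the average of positions 3 and 4:
  Median = (6 + 8) / 2 = 7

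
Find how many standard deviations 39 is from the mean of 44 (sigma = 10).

-0.5

Step 1: Recall the z-score formula: z = (x - mu) / sigma
Step 2: Substitute values: z = (39 - 44) / 10
Step 3: z = -5 / 10 = -0.5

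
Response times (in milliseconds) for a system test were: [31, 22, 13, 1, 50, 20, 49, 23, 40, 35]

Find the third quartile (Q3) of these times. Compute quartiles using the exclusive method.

42.25

Step 1: Sort the data: [1, 13, 20, 22, 23, 31, 35, 40, 49, 50]
Step 2: n = 10
Step 3: Using the exclusive quartile method:
  Q1 = 18.25
  Q2 (median) = 27
  Q3 = 42.25
  IQR = Q3 - Q1 = 42.25 - 18.25 = 24
Step 4: Q3 = 42.25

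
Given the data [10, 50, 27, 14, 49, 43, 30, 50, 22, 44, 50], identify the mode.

50

Step 1: Count the frequency of each value:
  10: appears 1 time(s)
  14: appears 1 time(s)
  22: appears 1 time(s)
  27: appears 1 time(s)
  30: appears 1 time(s)
  43: appears 1 time(s)
  44: appears 1 time(s)
  49: appears 1 time(s)
  50: appears 3 time(s)
Step 2: The value 50 appears most frequently (3 times).
Step 3: Mode = 50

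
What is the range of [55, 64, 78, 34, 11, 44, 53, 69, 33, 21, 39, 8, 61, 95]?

87

Step 1: Identify the maximum value: max = 95
Step 2: Identify the minimum value: min = 8
Step 3: Range = max - min = 95 - 8 = 87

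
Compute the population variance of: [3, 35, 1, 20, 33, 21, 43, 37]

215.8594

Step 1: Compute the mean: (3 + 35 + 1 + 20 + 33 + 21 + 43 + 37) / 8 = 24.125
Step 2: Compute squared deviations from the mean:
  (3 - 24.125)^2 = 446.2656
  (35 - 24.125)^2 = 118.2656
  (1 - 24.125)^2 = 534.7656
  (20 - 24.125)^2 = 17.0156
  (33 - 24.125)^2 = 78.7656
  (21 - 24.125)^2 = 9.7656
  (43 - 24.125)^2 = 356.2656
  (37 - 24.125)^2 = 165.7656
Step 3: Sum of squared deviations = 1726.875
Step 4: Population variance = 1726.875 / 8 = 215.8594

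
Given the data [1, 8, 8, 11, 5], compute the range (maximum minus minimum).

10

Step 1: Identify the maximum value: max = 11
Step 2: Identify the minimum value: min = 1
Step 3: Range = max - min = 11 - 1 = 10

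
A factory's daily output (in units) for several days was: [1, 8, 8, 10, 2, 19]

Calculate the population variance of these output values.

35

Step 1: Compute the mean: (1 + 8 + 8 + 10 + 2 + 19) / 6 = 8
Step 2: Compute squared deviations from the mean:
  (1 - 8)^2 = 49
  (8 - 8)^2 = 0
  (8 - 8)^2 = 0
  (10 - 8)^2 = 4
  (2 - 8)^2 = 36
  (19 - 8)^2 = 121
Step 3: Sum of squared deviations = 210
Step 4: Population variance = 210 / 6 = 35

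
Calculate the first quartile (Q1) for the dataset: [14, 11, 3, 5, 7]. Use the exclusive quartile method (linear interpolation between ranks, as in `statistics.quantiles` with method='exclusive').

4

Step 1: Sort the data: [3, 5, 7, 11, 14]
Step 2: n = 5
Step 3: Using the exclusive quartile method:
  Q1 = 4
  Q2 (median) = 7
  Q3 = 12.5
  IQR = Q3 - Q1 = 12.5 - 4 = 8.5
Step 4: Q1 = 4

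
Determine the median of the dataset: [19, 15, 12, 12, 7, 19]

13.5

Step 1: Sort the data in ascending order: [7, 12, 12, 15, 19, 19]
Step 2: The number of values is n = 6.
Step 3: Since n is even, the median is the average of positions 3 and 4:
  Median = (12 + 15) / 2 = 13.5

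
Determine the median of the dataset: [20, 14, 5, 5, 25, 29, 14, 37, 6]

14

Step 1: Sort the data in ascending order: [5, 5, 6, 14, 14, 20, 25, 29, 37]
Step 2: The number of values is n = 9.
Step 3: Since n is odd, the median is the middle value at position 5: 14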